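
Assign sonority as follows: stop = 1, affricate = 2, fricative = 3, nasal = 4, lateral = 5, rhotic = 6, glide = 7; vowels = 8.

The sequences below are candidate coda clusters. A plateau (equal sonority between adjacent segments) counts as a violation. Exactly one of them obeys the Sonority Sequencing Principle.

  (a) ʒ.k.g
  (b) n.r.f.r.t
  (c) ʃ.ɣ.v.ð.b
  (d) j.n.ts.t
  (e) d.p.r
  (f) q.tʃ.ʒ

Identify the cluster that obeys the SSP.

(a) 3-1-1 → violates
(b) 4-6-3-6-1 → violates
(c) 3-3-3-3-1 → violates
(d) 7-4-2-1 → obeys
(e) 1-1-6 → violates
(f) 1-2-3 → violates

d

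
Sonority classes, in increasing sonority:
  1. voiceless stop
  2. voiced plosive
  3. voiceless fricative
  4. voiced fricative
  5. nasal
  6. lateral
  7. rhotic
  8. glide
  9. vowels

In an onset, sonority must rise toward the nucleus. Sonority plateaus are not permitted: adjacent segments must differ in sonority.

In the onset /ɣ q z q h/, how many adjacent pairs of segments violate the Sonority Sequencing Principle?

2

/ɣ/: voiced fricative = 4.
/q/: voiceless stop = 1.
/z/: voiced fricative = 4.
/q/: voiceless stop = 1.
/h/: voiceless fricative = 3.
/ɣ/→/q/: 4→1 (does not rise) — violation.
/q/→/z/: 1→4 (rises) — ok.
/z/→/q/: 4→1 (does not rise) — violation.
/q/→/h/: 1→3 (rises) — ok.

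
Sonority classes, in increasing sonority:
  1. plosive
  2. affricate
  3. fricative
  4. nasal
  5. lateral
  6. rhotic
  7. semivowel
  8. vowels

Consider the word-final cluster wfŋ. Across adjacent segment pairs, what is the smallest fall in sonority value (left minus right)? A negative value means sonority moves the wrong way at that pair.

/w/ is a semivowel (sonority 7).
/f/ is a fricative (sonority 3).
/ŋ/ is a nasal (sonority 4).
/w/→/f/: change +4.
/f/→/ŋ/: change -1.
Minimum = -1.

-1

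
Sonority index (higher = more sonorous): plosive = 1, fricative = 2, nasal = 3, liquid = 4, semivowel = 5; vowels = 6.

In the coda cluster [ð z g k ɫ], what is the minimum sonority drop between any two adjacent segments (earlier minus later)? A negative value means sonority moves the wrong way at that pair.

-3

/ð/ is a fricative (sonority 2).
/z/ is a fricative (sonority 2).
/g/ is a plosive (sonority 1).
/k/ is a plosive (sonority 1).
/ɫ/ is a liquid (sonority 4).
/ð/→/z/: change +0.
/z/→/g/: change +1.
/g/→/k/: change +0.
/k/→/ɫ/: change -3.
Minimum = -3.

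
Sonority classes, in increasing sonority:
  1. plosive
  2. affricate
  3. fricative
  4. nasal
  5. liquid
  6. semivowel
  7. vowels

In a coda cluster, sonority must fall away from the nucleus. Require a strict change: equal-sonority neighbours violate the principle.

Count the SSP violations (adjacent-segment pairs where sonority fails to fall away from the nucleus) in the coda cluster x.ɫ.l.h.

2

/x/: fricative = 3.
/ɫ/: liquid = 5.
/l/: liquid = 5.
/h/: fricative = 3.
/x/→/ɫ/: 3→5 (does not fall) — violation.
/ɫ/→/l/: 5→5 (plateau) — violation.
/l/→/h/: 5→3 (falls) — ok.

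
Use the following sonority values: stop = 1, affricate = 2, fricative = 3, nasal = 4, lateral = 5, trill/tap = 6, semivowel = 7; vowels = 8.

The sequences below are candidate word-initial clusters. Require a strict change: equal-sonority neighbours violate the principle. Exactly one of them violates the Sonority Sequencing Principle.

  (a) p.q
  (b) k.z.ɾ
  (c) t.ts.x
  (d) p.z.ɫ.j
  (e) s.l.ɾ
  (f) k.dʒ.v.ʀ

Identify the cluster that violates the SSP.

(a) 1-1 → violates
(b) 1-3-6 → obeys
(c) 1-2-3 → obeys
(d) 1-3-5-7 → obeys
(e) 3-5-6 → obeys
(f) 1-2-3-6 → obeys

a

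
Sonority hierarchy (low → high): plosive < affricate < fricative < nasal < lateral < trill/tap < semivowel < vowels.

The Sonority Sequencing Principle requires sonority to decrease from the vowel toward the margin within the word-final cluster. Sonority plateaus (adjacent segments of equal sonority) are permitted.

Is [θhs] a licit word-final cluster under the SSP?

yes

/θ/: fricative = 3.
/h/: fricative = 3.
/s/: fricative = 3.
The profile 3-3-3 is non-increasing (plateaus allowed), so the word-final cluster satisfies the SSP.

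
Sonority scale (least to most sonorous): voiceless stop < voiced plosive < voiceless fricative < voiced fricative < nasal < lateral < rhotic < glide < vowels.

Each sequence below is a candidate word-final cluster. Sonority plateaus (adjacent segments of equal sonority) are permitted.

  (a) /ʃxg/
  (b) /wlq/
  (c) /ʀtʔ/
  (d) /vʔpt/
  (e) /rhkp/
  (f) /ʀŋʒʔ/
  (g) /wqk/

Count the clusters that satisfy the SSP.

(a) /ʃxg/: profile 3-3-2 — obeys.
(b) /wlq/: profile 8-6-1 — obeys.
(c) /ʀtʔ/: profile 7-1-1 — obeys.
(d) /vʔpt/: profile 4-1-1-1 — obeys.
(e) /rhkp/: profile 7-3-1-1 — obeys.
(f) /ʀŋʒʔ/: profile 7-5-4-1 — obeys.
(g) /wqk/: profile 8-1-1 — obeys.

7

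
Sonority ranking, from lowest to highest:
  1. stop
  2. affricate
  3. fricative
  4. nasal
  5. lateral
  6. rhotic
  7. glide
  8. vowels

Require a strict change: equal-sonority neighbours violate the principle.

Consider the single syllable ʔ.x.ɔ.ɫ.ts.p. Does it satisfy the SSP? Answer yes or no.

yes

Onset: /ʔ/ is a stop (sonority 1), /x/ is a fricative (sonority 3); then the nucleus /ɔ/ (sonority 8).
Onset profile 1-3-8 — rises to the nucleus.
Coda: /ɫ/ is a lateral (sonority 5), /ts/ is an affricate (sonority 2), /p/ is a stop (sonority 1).
Coda profile 8-5-2-1 — falls from the nucleus.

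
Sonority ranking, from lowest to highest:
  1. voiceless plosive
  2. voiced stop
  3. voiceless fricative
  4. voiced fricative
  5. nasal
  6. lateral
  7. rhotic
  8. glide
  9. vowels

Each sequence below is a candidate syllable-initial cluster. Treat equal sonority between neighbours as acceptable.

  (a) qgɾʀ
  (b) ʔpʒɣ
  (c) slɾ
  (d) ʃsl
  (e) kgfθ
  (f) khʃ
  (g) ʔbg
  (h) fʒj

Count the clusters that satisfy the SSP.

(a) sonority 1-2-7-7: well-formed.
(b) sonority 1-1-4-4: well-formed.
(c) sonority 3-6-7: well-formed.
(d) sonority 3-3-6: well-formed.
(e) sonority 1-2-3-3: well-formed.
(f) sonority 1-3-3: well-formed.
(g) sonority 1-2-2: well-formed.
(h) sonority 3-4-8: well-formed.

8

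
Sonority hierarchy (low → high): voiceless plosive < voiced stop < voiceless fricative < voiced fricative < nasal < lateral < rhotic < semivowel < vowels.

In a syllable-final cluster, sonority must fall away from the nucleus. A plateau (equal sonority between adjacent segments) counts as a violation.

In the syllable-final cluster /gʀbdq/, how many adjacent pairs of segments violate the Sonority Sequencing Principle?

/g/: voiced stop = 2.
/ʀ/: rhotic = 7.
/b/: voiced stop = 2.
/d/: voiced stop = 2.
/q/: voiceless plosive = 1.
/g/→/ʀ/: 2→7 (does not fall) — violation.
/ʀ/→/b/: 7→2 (falls) — ok.
/b/→/d/: 2→2 (plateau) — violation.
/d/→/q/: 2→1 (falls) — ok.

2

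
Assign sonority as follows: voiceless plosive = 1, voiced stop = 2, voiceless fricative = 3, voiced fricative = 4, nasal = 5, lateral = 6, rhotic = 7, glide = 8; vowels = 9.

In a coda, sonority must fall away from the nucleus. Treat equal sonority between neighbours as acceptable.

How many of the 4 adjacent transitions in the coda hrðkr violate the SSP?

2

/h/: voiceless fricative = 3.
/r/: rhotic = 7.
/ð/: voiced fricative = 4.
/k/: voiceless plosive = 1.
/r/: rhotic = 7.
/h/→/r/: 3→7 (does not fall) — violation.
/r/→/ð/: 7→4 (falls) — ok.
/ð/→/k/: 4→1 (falls) — ok.
/k/→/r/: 1→7 (does not fall) — violation.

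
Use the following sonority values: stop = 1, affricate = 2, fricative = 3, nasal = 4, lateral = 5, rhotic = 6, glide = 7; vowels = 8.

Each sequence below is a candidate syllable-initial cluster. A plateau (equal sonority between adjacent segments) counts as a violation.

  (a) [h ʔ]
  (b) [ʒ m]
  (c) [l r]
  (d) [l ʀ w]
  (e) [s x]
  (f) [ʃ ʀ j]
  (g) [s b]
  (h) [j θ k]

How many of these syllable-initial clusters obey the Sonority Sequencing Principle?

4

(a) sonority 3-1: ill-formed.
(b) sonority 3-4: well-formed.
(c) sonority 5-6: well-formed.
(d) sonority 5-6-7: well-formed.
(e) sonority 3-3: ill-formed.
(f) sonority 3-6-7: well-formed.
(g) sonority 3-1: ill-formed.
(h) sonority 7-3-1: ill-formed.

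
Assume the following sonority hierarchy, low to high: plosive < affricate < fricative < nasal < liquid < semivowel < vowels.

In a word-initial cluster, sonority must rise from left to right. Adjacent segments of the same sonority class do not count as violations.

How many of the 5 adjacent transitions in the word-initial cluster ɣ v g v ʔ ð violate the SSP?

2

/ɣ/ — fricative, sonority 3.
/v/ — fricative, sonority 3.
/g/ — plosive, sonority 1.
/v/ — fricative, sonority 3.
/ʔ/ — plosive, sonority 1.
/ð/ — fricative, sonority 3.
/ɣ/→/v/: 3→3 (plateau, allowed) — ok.
/v/→/g/: 3→1 (does not rise) — violation.
/g/→/v/: 1→3 (rises) — ok.
/v/→/ʔ/: 3→1 (does not rise) — violation.
/ʔ/→/ð/: 1→3 (rises) — ok.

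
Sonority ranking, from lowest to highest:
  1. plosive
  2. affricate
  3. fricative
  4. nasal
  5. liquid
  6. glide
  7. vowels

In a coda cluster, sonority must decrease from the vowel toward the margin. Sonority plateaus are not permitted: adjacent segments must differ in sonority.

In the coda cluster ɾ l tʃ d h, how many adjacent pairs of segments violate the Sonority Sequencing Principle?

/ɾ/ — liquid, sonority 5.
/l/ — liquid, sonority 5.
/tʃ/ — affricate, sonority 2.
/d/ — plosive, sonority 1.
/h/ — fricative, sonority 3.
/ɾ/→/l/: 5→5 (plateau) — violation.
/l/→/tʃ/: 5→2 (falls) — ok.
/tʃ/→/d/: 2→1 (falls) — ok.
/d/→/h/: 1→3 (does not fall) — violation.

2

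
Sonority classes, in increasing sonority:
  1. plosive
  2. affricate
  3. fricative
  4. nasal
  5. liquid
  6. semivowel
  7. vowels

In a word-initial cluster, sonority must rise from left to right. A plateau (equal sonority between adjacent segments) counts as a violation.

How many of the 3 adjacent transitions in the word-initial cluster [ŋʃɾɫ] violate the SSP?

/ŋ/ is a nasal (sonority 4).
/ʃ/ is a fricative (sonority 3).
/ɾ/ is a liquid (sonority 5).
/ɫ/ is a liquid (sonority 5).
/ŋ/→/ʃ/: 4→3 (does not rise) — violation.
/ʃ/→/ɾ/: 3→5 (rises) — ok.
/ɾ/→/ɫ/: 5→5 (plateau) — violation.

2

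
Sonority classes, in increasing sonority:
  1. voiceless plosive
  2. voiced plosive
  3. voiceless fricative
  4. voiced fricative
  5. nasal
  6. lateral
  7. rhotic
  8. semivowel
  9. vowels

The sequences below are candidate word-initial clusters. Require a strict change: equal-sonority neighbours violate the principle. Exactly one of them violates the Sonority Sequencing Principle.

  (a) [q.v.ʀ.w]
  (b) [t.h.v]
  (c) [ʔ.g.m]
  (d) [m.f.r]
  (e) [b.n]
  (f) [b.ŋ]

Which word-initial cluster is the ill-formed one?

d

(a) 1-4-7-8 → obeys
(b) 1-3-4 → obeys
(c) 1-2-5 → obeys
(d) 5-3-7 → violates
(e) 2-5 → obeys
(f) 2-5 → obeys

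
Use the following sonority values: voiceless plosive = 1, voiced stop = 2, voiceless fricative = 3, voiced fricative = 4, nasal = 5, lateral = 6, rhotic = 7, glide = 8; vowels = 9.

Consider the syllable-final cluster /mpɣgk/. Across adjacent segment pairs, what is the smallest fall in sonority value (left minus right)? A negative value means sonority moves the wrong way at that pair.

-3

/m/ is a nasal (sonority 5).
/p/ is a voiceless plosive (sonority 1).
/ɣ/ is a voiced fricative (sonority 4).
/g/ is a voiced stop (sonority 2).
/k/ is a voiceless plosive (sonority 1).
/m/→/p/: change +4.
/p/→/ɣ/: change -3.
/ɣ/→/g/: change +2.
/g/→/k/: change +1.
Minimum = -3.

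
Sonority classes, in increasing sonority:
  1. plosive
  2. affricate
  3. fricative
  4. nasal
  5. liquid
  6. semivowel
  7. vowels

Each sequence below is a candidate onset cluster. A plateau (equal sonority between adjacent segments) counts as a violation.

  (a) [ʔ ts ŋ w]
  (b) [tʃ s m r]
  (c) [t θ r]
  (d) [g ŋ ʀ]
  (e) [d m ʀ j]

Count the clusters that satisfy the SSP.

5

(a) [ʔ ts ŋ w]: profile 1-2-4-6 — obeys.
(b) [tʃ s m r]: profile 2-3-4-5 — obeys.
(c) [t θ r]: profile 1-3-5 — obeys.
(d) [g ŋ ʀ]: profile 1-4-5 — obeys.
(e) [d m ʀ j]: profile 1-4-5-6 — obeys.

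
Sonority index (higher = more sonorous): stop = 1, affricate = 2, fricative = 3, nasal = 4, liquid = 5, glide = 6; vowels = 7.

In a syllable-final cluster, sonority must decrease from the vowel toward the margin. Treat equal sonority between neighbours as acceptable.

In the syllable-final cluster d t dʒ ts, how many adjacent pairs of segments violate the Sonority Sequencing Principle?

/d/ is a stop (sonority 1).
/t/ is a stop (sonority 1).
/dʒ/ is an affricate (sonority 2).
/ts/ is an affricate (sonority 2).
/d/→/t/: 1→1 (plateau, allowed) — ok.
/t/→/dʒ/: 1→2 (does not fall) — violation.
/dʒ/→/ts/: 2→2 (plateau, allowed) — ok.

1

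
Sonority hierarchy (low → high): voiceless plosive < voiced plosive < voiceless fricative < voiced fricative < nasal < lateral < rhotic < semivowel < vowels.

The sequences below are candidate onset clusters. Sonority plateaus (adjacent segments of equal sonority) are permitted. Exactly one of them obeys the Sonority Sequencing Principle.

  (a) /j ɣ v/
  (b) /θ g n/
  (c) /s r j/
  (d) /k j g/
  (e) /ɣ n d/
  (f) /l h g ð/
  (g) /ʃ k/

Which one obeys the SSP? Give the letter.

c

(a) /j ɣ v/: profile 8-4-4 — violates.
(b) /θ g n/: profile 3-2-5 — violates.
(c) /s r j/: profile 3-7-8 — obeys.
(d) /k j g/: profile 1-8-2 — violates.
(e) /ɣ n d/: profile 4-5-2 — violates.
(f) /l h g ð/: profile 6-3-2-4 — violates.
(g) /ʃ k/: profile 3-1 — violates.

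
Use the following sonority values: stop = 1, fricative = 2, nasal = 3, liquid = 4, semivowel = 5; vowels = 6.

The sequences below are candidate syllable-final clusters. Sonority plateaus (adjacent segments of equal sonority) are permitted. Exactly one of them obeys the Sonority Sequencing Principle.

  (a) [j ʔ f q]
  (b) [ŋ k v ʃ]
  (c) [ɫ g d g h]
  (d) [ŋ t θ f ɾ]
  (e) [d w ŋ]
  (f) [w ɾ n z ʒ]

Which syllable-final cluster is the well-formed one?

f

(a) [j ʔ f q]: profile 5-1-2-1 — violates.
(b) [ŋ k v ʃ]: profile 3-1-2-2 — violates.
(c) [ɫ g d g h]: profile 4-1-1-1-2 — violates.
(d) [ŋ t θ f ɾ]: profile 3-1-2-2-4 — violates.
(e) [d w ŋ]: profile 1-5-3 — violates.
(f) [w ɾ n z ʒ]: profile 5-4-3-2-2 — obeys.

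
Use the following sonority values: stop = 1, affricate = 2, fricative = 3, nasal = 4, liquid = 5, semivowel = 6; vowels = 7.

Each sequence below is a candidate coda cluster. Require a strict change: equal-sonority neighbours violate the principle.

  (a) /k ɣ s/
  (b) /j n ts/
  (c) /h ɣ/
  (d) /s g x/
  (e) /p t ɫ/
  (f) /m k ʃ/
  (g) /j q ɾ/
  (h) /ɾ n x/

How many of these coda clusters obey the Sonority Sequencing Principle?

2

(a) sonority 1-3-3: ill-formed.
(b) sonority 6-4-2: well-formed.
(c) sonority 3-3: ill-formed.
(d) sonority 3-1-3: ill-formed.
(e) sonority 1-1-5: ill-formed.
(f) sonority 4-1-3: ill-formed.
(g) sonority 6-1-5: ill-formed.
(h) sonority 5-4-3: well-formed.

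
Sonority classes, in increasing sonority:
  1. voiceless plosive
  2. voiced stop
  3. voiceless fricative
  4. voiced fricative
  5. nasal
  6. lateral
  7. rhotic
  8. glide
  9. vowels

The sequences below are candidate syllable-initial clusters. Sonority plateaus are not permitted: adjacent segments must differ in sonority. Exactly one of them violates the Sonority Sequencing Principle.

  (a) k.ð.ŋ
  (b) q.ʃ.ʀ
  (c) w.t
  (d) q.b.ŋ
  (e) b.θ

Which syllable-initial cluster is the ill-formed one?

c

(a) 1-4-5 → obeys
(b) 1-3-7 → obeys
(c) 8-1 → violates
(d) 1-2-5 → obeys
(e) 2-3 → obeys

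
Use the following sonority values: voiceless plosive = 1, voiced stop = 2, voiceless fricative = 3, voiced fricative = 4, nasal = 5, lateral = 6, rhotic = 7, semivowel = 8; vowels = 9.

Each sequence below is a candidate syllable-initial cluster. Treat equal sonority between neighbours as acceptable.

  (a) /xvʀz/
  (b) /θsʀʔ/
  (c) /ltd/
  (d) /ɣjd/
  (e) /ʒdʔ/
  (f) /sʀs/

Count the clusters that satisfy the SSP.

(a) /xvʀz/: profile 3-4-7-4 — violates.
(b) /θsʀʔ/: profile 3-3-7-1 — violates.
(c) /ltd/: profile 6-1-2 — violates.
(d) /ɣjd/: profile 4-8-2 — violates.
(e) /ʒdʔ/: profile 4-2-1 — violates.
(f) /sʀs/: profile 3-7-3 — violates.

0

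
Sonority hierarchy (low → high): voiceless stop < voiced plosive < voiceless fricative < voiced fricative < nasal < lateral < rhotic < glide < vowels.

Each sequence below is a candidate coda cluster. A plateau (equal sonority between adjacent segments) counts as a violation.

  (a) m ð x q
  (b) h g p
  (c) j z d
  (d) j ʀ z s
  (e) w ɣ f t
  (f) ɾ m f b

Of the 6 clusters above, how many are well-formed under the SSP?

6

(a) sonority 5-4-3-1: well-formed.
(b) sonority 3-2-1: well-formed.
(c) sonority 8-4-2: well-formed.
(d) sonority 8-7-4-3: well-formed.
(e) sonority 8-4-3-1: well-formed.
(f) sonority 7-5-3-2: well-formed.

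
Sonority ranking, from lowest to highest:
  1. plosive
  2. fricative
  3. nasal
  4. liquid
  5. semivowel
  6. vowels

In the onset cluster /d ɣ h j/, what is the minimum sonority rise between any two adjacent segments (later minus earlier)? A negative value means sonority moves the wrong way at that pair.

/d/: plosive = 1.
/ɣ/: fricative = 2.
/h/: fricative = 2.
/j/: semivowel = 5.
/d/→/ɣ/: change +1.
/ɣ/→/h/: change +0.
/h/→/j/: change +3.
Minimum = 0.

0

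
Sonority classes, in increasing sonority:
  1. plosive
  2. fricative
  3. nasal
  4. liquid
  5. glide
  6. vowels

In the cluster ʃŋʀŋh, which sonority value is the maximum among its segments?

/ʃ/ — fricative, sonority 2.
/ŋ/ — nasal, sonority 3.
/ʀ/ — liquid, sonority 4.
/ŋ/ — nasal, sonority 3.
/h/ — fricative, sonority 2.
The maximum is 4.

4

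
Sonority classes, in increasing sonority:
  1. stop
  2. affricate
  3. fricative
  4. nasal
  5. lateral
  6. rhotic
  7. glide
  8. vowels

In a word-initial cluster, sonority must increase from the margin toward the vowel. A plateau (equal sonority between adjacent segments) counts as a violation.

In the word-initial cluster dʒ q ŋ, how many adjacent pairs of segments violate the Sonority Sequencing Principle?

1

/dʒ/: affricate = 2.
/q/: stop = 1.
/ŋ/: nasal = 4.
/dʒ/→/q/: 2→1 (does not rise) — violation.
/q/→/ŋ/: 1→4 (rises) — ok.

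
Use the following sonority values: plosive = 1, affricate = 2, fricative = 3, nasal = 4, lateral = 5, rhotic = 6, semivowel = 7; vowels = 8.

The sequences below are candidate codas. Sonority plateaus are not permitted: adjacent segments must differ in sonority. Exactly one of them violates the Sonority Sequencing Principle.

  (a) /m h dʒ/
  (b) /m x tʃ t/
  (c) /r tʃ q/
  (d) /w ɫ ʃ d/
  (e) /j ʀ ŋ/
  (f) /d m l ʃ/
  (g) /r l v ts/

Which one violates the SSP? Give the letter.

f

(a) sonority 4-3-2: well-formed.
(b) sonority 4-3-2-1: well-formed.
(c) sonority 6-2-1: well-formed.
(d) sonority 7-5-3-1: well-formed.
(e) sonority 7-6-4: well-formed.
(f) sonority 1-4-5-3: ill-formed.
(g) sonority 6-5-3-2: well-formed.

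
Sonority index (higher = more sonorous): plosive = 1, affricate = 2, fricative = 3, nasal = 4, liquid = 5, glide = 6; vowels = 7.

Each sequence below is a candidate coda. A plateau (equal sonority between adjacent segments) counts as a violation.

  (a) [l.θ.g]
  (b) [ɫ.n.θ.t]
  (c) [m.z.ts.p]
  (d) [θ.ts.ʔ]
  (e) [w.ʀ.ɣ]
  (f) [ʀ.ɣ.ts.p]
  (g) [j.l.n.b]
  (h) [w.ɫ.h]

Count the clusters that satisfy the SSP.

8

(a) 5-3-1 → obeys
(b) 5-4-3-1 → obeys
(c) 4-3-2-1 → obeys
(d) 3-2-1 → obeys
(e) 6-5-3 → obeys
(f) 5-3-2-1 → obeys
(g) 6-5-4-1 → obeys
(h) 6-5-3 → obeys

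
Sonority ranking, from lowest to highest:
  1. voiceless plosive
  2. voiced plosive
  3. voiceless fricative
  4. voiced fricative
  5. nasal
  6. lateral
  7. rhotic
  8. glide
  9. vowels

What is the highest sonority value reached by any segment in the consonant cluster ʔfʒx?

4

/ʔ/ — voiceless plosive, sonority 1.
/f/ — voiceless fricative, sonority 3.
/ʒ/ — voiced fricative, sonority 4.
/x/ — voiceless fricative, sonority 3.
The maximum is 4.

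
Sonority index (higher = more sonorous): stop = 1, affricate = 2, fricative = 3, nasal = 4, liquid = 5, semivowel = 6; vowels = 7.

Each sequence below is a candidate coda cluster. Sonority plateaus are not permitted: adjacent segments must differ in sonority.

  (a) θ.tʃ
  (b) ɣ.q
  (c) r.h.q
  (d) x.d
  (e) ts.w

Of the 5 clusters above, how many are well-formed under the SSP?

4

(a) sonority 3-2: well-formed.
(b) sonority 3-1: well-formed.
(c) sonority 5-3-1: well-formed.
(d) sonority 3-1: well-formed.
(e) sonority 2-6: ill-formed.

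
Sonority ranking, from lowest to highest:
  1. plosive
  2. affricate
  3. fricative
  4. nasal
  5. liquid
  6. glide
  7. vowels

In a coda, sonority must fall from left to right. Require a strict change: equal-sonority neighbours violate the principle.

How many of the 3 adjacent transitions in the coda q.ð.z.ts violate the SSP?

2

/q/ is a plosive (sonority 1).
/ð/ is a fricative (sonority 3).
/z/ is a fricative (sonority 3).
/ts/ is an affricate (sonority 2).
/q/→/ð/: 1→3 (does not fall) — violation.
/ð/→/z/: 3→3 (plateau) — violation.
/z/→/ts/: 3→2 (falls) — ok.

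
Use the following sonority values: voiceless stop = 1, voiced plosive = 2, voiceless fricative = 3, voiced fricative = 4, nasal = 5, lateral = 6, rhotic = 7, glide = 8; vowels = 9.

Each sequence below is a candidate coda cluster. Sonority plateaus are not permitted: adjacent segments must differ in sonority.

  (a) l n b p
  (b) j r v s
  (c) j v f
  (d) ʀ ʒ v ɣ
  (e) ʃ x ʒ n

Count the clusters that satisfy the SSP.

3

(a) l n b p: profile 6-5-2-1 — obeys.
(b) j r v s: profile 8-7-4-3 — obeys.
(c) j v f: profile 8-4-3 — obeys.
(d) ʀ ʒ v ɣ: profile 7-4-4-4 — violates.
(e) ʃ x ʒ n: profile 3-3-4-5 — violates.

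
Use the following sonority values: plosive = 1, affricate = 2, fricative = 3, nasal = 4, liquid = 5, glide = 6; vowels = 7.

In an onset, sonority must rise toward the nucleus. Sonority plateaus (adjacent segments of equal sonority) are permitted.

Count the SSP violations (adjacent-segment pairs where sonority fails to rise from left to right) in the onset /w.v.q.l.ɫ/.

2

/w/ — glide, sonority 6.
/v/ — fricative, sonority 3.
/q/ — plosive, sonority 1.
/l/ — liquid, sonority 5.
/ɫ/ — liquid, sonority 5.
/w/→/v/: 6→3 (does not rise) — violation.
/v/→/q/: 3→1 (does not rise) — violation.
/q/→/l/: 1→5 (rises) — ok.
/l/→/ɫ/: 5→5 (plateau, allowed) — ok.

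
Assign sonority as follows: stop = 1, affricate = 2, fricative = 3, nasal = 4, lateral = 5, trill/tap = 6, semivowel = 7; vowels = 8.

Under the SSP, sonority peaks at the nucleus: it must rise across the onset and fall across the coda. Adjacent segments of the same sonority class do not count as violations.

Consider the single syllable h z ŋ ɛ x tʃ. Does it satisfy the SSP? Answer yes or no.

Onset: /h/ is a fricative (sonority 3), /z/ is a fricative (sonority 3), /ŋ/ is a nasal (sonority 4); then the nucleus /ɛ/ (sonority 8).
Onset profile 3-3-4-8 — rises to the nucleus.
Coda: /x/ is a fricative (sonority 3), /tʃ/ is an affricate (sonority 2).
Coda profile 8-3-2 — falls from the nucleus.

yes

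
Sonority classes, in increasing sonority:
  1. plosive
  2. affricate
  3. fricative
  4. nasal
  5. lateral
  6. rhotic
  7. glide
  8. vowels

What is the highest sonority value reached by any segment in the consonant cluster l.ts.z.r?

6

/l/: lateral = 5.
/ts/: affricate = 2.
/z/: fricative = 3.
/r/: rhotic = 6.
The maximum is 6.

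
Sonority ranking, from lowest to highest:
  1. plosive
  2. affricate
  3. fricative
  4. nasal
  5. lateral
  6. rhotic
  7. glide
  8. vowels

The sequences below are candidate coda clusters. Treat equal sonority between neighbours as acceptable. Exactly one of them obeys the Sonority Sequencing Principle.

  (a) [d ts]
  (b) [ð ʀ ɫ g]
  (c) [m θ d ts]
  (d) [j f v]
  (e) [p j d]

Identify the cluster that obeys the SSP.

(a) [d ts]: profile 1-2 — violates.
(b) [ð ʀ ɫ g]: profile 3-6-5-1 — violates.
(c) [m θ d ts]: profile 4-3-1-2 — violates.
(d) [j f v]: profile 7-3-3 — obeys.
(e) [p j d]: profile 1-7-1 — violates.

d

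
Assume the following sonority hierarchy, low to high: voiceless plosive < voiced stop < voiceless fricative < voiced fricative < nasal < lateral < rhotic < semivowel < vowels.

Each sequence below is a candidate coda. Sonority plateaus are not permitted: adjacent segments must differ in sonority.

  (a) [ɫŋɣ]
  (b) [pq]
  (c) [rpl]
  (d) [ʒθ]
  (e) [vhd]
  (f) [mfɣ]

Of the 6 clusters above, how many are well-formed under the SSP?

3

(a) sonority 6-5-4: well-formed.
(b) sonority 1-1: ill-formed.
(c) sonority 7-1-6: ill-formed.
(d) sonority 4-3: well-formed.
(e) sonority 4-3-2: well-formed.
(f) sonority 5-3-4: ill-formed.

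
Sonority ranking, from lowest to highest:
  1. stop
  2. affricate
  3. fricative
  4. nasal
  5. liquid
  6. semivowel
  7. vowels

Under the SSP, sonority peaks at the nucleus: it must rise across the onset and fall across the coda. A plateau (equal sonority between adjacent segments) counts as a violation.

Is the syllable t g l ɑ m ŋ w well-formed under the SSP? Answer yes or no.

Onset: /t/ is a stop (sonority 1), /g/ is a stop (sonority 1), /l/ is a liquid (sonority 5); then the nucleus /ɑ/ (sonority 7).
Onset profile 1-1-5-7 — does not strictly rise throughout.
Coda: /m/ is a nasal (sonority 4), /ŋ/ is a nasal (sonority 4), /w/ is a semivowel (sonority 6).
Coda profile 7-4-4-6 — does not strictly fall throughout.

no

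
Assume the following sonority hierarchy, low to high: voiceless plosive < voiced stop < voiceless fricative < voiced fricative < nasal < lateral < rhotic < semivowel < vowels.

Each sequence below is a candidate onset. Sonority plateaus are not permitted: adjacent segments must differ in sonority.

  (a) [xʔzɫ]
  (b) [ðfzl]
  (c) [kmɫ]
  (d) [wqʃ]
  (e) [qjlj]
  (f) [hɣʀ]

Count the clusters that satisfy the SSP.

2

(a) sonority 3-1-4-6: ill-formed.
(b) sonority 4-3-4-6: ill-formed.
(c) sonority 1-5-6: well-formed.
(d) sonority 8-1-3: ill-formed.
(e) sonority 1-8-6-8: ill-formed.
(f) sonority 3-4-7: well-formed.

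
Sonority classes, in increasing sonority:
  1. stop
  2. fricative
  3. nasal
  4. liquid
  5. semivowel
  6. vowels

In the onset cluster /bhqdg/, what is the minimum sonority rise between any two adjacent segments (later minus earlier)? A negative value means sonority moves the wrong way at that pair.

-1

/b/: stop = 1.
/h/: fricative = 2.
/q/: stop = 1.
/d/: stop = 1.
/g/: stop = 1.
/b/→/h/: change +1.
/h/→/q/: change -1.
/q/→/d/: change +0.
/d/→/g/: change +0.
Minimum = -1.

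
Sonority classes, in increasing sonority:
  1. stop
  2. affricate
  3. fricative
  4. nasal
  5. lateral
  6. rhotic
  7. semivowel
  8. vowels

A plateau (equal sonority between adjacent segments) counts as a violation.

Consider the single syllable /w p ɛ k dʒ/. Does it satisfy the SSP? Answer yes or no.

Onset: /w/ is a semivowel (sonority 7), /p/ is a stop (sonority 1); then the nucleus /ɛ/ (sonority 8).
Onset profile 7-1-8 — does not strictly rise throughout.
Coda: /k/ is a stop (sonority 1), /dʒ/ is an affricate (sonority 2).
Coda profile 8-1-2 — does not strictly fall throughout.

no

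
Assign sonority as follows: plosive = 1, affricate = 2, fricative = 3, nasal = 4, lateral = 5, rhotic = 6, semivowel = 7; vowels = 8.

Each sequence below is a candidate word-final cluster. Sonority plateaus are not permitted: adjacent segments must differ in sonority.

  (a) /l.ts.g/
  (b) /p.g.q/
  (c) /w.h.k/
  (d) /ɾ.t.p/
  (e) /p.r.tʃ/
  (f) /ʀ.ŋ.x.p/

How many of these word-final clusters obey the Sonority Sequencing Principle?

3

(a) sonority 5-2-1: well-formed.
(b) sonority 1-1-1: ill-formed.
(c) sonority 7-3-1: well-formed.
(d) sonority 6-1-1: ill-formed.
(e) sonority 1-6-2: ill-formed.
(f) sonority 6-4-3-1: well-formed.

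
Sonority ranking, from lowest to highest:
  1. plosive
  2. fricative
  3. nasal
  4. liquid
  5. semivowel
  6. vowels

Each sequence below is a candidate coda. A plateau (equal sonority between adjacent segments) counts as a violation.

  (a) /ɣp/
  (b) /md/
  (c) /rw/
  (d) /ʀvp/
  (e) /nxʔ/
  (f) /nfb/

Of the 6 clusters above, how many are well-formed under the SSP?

(a) sonority 2-1: well-formed.
(b) sonority 3-1: well-formed.
(c) sonority 4-5: ill-formed.
(d) sonority 4-2-1: well-formed.
(e) sonority 3-2-1: well-formed.
(f) sonority 3-2-1: well-formed.

5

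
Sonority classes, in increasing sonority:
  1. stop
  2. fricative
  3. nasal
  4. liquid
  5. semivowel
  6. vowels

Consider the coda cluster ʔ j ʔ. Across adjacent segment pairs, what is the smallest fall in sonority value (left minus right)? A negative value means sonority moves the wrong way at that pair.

/ʔ/ — stop, sonority 1.
/j/ — semivowel, sonority 5.
/ʔ/ — stop, sonority 1.
/ʔ/→/j/: change -4.
/j/→/ʔ/: change +4.
Minimum = -4.

-4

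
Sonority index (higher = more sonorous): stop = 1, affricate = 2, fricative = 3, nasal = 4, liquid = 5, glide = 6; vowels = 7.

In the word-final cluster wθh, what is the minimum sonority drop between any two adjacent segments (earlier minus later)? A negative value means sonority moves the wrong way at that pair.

0

/w/ — glide, sonority 6.
/θ/ — fricative, sonority 3.
/h/ — fricative, sonority 3.
/w/→/θ/: change +3.
/θ/→/h/: change +0.
Minimum = 0.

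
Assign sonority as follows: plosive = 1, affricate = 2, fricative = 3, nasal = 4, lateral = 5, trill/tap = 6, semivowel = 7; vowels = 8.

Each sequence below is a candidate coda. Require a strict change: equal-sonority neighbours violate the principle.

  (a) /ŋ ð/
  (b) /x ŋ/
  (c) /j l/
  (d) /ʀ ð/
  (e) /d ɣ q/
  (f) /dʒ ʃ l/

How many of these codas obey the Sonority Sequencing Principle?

(a) /ŋ ð/: profile 4-3 — obeys.
(b) /x ŋ/: profile 3-4 — violates.
(c) /j l/: profile 7-5 — obeys.
(d) /ʀ ð/: profile 6-3 — obeys.
(e) /d ɣ q/: profile 1-3-1 — violates.
(f) /dʒ ʃ l/: profile 2-3-5 — violates.

3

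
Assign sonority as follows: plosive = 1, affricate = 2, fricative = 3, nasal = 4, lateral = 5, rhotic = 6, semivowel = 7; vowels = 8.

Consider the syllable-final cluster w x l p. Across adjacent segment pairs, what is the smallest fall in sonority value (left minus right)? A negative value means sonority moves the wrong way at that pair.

/w/ is a semivowel (sonority 7).
/x/ is a fricative (sonority 3).
/l/ is a lateral (sonority 5).
/p/ is a plosive (sonority 1).
/w/→/x/: change +4.
/x/→/l/: change -2.
/l/→/p/: change +4.
Minimum = -2.

-2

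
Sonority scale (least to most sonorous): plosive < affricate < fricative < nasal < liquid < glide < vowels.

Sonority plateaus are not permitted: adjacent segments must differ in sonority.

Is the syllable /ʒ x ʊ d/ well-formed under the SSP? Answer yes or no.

Onset: /ʒ/ is a fricative (sonority 3), /x/ is a fricative (sonority 3); then the nucleus /ʊ/ (sonority 7).
Onset profile 3-3-7 — does not strictly rise throughout.
Coda: /d/ is a plosive (sonority 1).
Coda profile 7-1 — falls from the nucleus.

no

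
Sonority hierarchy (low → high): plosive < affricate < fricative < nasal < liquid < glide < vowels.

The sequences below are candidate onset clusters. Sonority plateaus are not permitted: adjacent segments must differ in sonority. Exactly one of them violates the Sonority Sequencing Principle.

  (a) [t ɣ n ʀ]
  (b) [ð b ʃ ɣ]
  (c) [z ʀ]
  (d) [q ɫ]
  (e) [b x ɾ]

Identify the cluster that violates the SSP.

(a) sonority 1-3-4-5: well-formed.
(b) sonority 3-1-3-3: ill-formed.
(c) sonority 3-5: well-formed.
(d) sonority 1-5: well-formed.
(e) sonority 1-3-5: well-formed.

b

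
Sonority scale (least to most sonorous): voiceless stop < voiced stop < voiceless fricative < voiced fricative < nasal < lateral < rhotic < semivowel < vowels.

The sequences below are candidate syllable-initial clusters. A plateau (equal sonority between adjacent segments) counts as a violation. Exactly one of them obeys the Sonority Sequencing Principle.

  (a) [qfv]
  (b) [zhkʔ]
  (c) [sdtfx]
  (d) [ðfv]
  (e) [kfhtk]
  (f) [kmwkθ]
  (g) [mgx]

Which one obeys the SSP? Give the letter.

a

(a) 1-3-4 → obeys
(b) 4-3-1-1 → violates
(c) 3-2-1-3-3 → violates
(d) 4-3-4 → violates
(e) 1-3-3-1-1 → violates
(f) 1-5-8-1-3 → violates
(g) 5-2-3 → violates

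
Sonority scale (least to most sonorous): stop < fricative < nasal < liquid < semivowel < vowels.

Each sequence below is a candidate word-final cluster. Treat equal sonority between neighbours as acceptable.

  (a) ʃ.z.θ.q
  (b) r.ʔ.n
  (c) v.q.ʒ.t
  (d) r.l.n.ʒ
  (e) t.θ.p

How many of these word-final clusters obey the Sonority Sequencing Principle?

2

(a) 2-2-2-1 → obeys
(b) 4-1-3 → violates
(c) 2-1-2-1 → violates
(d) 4-4-3-2 → obeys
(e) 1-2-1 → violates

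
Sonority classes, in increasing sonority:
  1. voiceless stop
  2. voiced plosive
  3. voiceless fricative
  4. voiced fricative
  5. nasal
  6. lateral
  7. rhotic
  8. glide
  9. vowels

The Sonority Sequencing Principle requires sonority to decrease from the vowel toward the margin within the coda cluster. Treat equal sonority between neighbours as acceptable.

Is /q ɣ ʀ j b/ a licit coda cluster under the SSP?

no

/q/: voiceless stop = 1.
/ɣ/: voiced fricative = 4.
/ʀ/: rhotic = 7.
/j/: glide = 8.
/b/: voiced plosive = 2.
The profile is 1-4-7-8-2. Between /q/ (1) and /ɣ/ (4) sonority does not fall, so the cluster violates the SSP.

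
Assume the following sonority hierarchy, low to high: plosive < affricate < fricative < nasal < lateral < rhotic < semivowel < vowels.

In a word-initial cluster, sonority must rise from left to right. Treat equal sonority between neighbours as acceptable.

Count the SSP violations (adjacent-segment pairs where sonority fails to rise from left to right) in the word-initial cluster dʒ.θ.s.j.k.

1

/dʒ/ — affricate, sonority 2.
/θ/ — fricative, sonority 3.
/s/ — fricative, sonority 3.
/j/ — semivowel, sonority 7.
/k/ — plosive, sonority 1.
/dʒ/→/θ/: 2→3 (rises) — ok.
/θ/→/s/: 3→3 (plateau, allowed) — ok.
/s/→/j/: 3→7 (rises) — ok.
/j/→/k/: 7→1 (does not rise) — violation.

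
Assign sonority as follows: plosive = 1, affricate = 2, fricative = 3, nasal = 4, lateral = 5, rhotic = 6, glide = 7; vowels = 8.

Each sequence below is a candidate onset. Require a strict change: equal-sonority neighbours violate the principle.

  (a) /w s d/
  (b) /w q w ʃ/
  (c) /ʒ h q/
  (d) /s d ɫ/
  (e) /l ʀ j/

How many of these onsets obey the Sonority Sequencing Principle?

(a) /w s d/: profile 7-3-1 — violates.
(b) /w q w ʃ/: profile 7-1-7-3 — violates.
(c) /ʒ h q/: profile 3-3-1 — violates.
(d) /s d ɫ/: profile 3-1-5 — violates.
(e) /l ʀ j/: profile 5-6-7 — obeys.

1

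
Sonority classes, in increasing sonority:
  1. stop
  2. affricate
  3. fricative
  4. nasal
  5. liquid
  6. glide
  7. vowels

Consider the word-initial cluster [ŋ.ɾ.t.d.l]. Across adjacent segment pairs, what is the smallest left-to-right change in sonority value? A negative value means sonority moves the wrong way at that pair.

-4

/ŋ/: nasal = 4.
/ɾ/: liquid = 5.
/t/: stop = 1.
/d/: stop = 1.
/l/: liquid = 5.
/ŋ/→/ɾ/: change +1.
/ɾ/→/t/: change -4.
/t/→/d/: change +0.
/d/→/l/: change +4.
Minimum = -4.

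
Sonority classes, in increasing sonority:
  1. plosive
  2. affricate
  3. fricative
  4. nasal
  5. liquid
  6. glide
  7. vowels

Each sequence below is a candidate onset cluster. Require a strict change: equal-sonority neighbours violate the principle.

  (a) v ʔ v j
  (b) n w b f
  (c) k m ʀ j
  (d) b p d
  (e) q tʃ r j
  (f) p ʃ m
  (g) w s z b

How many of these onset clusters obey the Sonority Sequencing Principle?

(a) 3-1-3-6 → violates
(b) 4-6-1-3 → violates
(c) 1-4-5-6 → obeys
(d) 1-1-1 → violates
(e) 1-2-5-6 → obeys
(f) 1-3-4 → obeys
(g) 6-3-3-1 → violates

3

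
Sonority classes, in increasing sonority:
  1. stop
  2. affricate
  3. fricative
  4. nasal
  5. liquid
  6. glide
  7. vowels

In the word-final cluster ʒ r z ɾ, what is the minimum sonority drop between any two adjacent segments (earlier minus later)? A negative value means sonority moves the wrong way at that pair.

-2

/ʒ/: fricative = 3.
/r/: liquid = 5.
/z/: fricative = 3.
/ɾ/: liquid = 5.
/ʒ/→/r/: change -2.
/r/→/z/: change +2.
/z/→/ɾ/: change -2.
Minimum = -2.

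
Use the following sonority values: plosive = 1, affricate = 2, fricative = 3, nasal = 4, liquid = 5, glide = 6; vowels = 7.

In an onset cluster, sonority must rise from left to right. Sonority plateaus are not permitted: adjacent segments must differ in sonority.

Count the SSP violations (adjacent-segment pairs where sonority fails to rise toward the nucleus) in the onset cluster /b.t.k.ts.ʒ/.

2

/b/ is a plosive (sonority 1).
/t/ is a plosive (sonority 1).
/k/ is a plosive (sonority 1).
/ts/ is an affricate (sonority 2).
/ʒ/ is a fricative (sonority 3).
/b/→/t/: 1→1 (plateau) — violation.
/t/→/k/: 1→1 (plateau) — violation.
/k/→/ts/: 1→2 (rises) — ok.
/ts/→/ʒ/: 2→3 (rises) — ok.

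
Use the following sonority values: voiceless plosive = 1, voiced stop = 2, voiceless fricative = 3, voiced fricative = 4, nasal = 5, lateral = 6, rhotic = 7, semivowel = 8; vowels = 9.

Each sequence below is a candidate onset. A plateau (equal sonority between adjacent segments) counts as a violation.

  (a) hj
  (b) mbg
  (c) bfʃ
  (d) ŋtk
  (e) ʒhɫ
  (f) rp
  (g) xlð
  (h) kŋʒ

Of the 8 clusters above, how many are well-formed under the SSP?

(a) hj: profile 3-8 — obeys.
(b) mbg: profile 5-2-2 — violates.
(c) bfʃ: profile 2-3-3 — violates.
(d) ŋtk: profile 5-1-1 — violates.
(e) ʒhɫ: profile 4-3-6 — violates.
(f) rp: profile 7-1 — violates.
(g) xlð: profile 3-6-4 — violates.
(h) kŋʒ: profile 1-5-4 — violates.

1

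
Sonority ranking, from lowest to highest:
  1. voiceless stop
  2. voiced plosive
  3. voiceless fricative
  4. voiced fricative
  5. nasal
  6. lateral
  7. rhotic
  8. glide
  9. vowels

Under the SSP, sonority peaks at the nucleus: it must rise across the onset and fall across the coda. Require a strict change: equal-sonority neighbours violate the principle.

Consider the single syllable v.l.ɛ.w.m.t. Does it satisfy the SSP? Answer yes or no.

yes

Onset: /v/ is a voiced fricative (sonority 4), /l/ is a lateral (sonority 6); then the nucleus /ɛ/ (sonority 9).
Onset profile 4-6-9 — rises to the nucleus.
Coda: /w/ is a glide (sonority 8), /m/ is a nasal (sonority 5), /t/ is a voiceless stop (sonority 1).
Coda profile 9-8-5-1 — falls from the nucleus.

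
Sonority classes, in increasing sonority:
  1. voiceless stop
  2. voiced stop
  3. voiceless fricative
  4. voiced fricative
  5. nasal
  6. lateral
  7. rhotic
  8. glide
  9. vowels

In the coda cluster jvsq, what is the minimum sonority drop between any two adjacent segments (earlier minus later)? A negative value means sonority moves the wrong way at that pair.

1

/j/: glide = 8.
/v/: voiced fricative = 4.
/s/: voiceless fricative = 3.
/q/: voiceless stop = 1.
/j/→/v/: change +4.
/v/→/s/: change +1.
/s/→/q/: change +2.
Minimum = 1.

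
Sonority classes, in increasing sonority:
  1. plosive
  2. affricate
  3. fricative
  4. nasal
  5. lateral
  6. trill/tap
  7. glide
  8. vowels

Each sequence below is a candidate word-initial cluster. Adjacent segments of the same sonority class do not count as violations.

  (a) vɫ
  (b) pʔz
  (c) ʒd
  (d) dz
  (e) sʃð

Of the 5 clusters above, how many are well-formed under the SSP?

4

(a) 3-5 → obeys
(b) 1-1-3 → obeys
(c) 3-1 → violates
(d) 1-3 → obeys
(e) 3-3-3 → obeys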